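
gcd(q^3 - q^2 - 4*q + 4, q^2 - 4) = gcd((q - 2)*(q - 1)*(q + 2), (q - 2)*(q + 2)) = q^2 - 4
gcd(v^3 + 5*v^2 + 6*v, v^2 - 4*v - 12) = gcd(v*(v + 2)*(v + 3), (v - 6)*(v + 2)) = v + 2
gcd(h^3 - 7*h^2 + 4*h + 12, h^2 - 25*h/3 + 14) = h - 6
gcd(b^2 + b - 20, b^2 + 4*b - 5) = b + 5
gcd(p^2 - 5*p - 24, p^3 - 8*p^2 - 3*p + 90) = p + 3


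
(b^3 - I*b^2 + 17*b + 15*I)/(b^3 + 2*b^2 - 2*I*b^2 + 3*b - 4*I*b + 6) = (b^2 - 2*I*b + 15)/(b^2 + b*(2 - 3*I) - 6*I)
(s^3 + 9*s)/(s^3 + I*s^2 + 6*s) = (s - 3*I)/(s - 2*I)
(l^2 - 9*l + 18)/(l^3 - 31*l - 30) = (l - 3)/(l^2 + 6*l + 5)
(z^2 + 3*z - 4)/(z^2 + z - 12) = (z - 1)/(z - 3)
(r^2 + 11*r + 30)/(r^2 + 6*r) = (r + 5)/r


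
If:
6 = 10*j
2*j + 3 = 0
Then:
No Solution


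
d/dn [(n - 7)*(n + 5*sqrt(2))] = 2*n - 7 + 5*sqrt(2)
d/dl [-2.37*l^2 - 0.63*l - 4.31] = -4.74*l - 0.63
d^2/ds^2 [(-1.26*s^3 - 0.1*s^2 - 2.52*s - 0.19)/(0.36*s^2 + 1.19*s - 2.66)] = (2.22044604925031e-16*s^5 + 1.77635683940025e-15*s^4 - 6.549228*s^3 + 23.20812*s^2 - 68.458824*s - 18.270742)/(0.046656*s^6 + 0.462672*s^5 + 0.49518*s^4 - 5.152105*s^3 - 3.65883*s^2 + 25.259892*s - 18.821096)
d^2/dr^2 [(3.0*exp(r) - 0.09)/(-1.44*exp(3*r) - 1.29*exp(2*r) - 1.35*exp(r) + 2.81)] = (-24.8832*exp(6*r) - 15.038784*exp(5*r) + 20.174724*exp(4*r) - 151.636104*exp(3*r) - 61.500411*exp(2*r) - 9.91151100000001*exp(r) - 23.346885)*exp(r)/(2.985984*exp(9*r) + 8.024832*exp(8*r) + 15.586992*exp(7*r) - 0.287198999999998*exp(6*r) - 16.706331*exp(5*r) - 39.751128*exp(4*r) + 7.209837*exp(3*r) + 15.194232*exp(2*r) + 31.979205*exp(r) - 22.188041)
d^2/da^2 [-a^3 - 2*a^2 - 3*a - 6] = -6*a - 4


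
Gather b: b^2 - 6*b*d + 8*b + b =b^2 + b*(9 - 6*d)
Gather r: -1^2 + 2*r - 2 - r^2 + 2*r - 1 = -r^2 + 4*r - 4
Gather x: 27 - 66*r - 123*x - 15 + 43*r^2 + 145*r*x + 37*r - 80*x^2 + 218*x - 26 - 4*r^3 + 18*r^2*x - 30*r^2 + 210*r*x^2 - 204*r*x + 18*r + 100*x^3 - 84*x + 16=-4*r^3 + 13*r^2 - 11*r + 100*x^3 + x^2*(210*r - 80) + x*(18*r^2 - 59*r + 11) + 2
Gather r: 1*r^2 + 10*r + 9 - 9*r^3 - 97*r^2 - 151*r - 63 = -9*r^3 - 96*r^2 - 141*r - 54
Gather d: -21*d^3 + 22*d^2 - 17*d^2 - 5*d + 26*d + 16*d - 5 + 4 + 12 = -21*d^3 + 5*d^2 + 37*d + 11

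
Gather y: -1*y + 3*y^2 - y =3*y^2 - 2*y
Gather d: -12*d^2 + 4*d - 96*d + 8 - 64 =-12*d^2 - 92*d - 56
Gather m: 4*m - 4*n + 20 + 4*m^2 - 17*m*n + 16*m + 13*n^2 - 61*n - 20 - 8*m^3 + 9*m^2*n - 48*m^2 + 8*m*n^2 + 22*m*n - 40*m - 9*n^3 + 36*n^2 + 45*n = -8*m^3 + m^2*(9*n - 44) + m*(8*n^2 + 5*n - 20) - 9*n^3 + 49*n^2 - 20*n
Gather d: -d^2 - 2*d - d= -d^2 - 3*d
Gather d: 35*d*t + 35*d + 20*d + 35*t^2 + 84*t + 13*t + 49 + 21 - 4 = d*(35*t + 55) + 35*t^2 + 97*t + 66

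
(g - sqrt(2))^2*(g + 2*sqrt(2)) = g^3 - 6*g + 4*sqrt(2)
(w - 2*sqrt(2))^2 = w^2 - 4*sqrt(2)*w + 8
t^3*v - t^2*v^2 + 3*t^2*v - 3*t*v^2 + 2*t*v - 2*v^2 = (t + 2)*(t - v)*(t*v + v)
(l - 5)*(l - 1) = l^2 - 6*l + 5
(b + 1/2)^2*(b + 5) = b^3 + 6*b^2 + 21*b/4 + 5/4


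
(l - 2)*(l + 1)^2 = l^3 - 3*l - 2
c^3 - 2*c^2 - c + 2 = (c - 2)*(c - 1)*(c + 1)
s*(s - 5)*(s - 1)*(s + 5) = s^4 - s^3 - 25*s^2 + 25*s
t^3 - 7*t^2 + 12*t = t*(t - 4)*(t - 3)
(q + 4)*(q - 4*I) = q^2 + 4*q - 4*I*q - 16*I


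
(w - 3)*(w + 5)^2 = w^3 + 7*w^2 - 5*w - 75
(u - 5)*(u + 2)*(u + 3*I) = u^3 - 3*u^2 + 3*I*u^2 - 10*u - 9*I*u - 30*I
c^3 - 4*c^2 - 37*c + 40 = (c - 8)*(c - 1)*(c + 5)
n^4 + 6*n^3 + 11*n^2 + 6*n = n*(n + 1)*(n + 2)*(n + 3)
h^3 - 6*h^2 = h^2*(h - 6)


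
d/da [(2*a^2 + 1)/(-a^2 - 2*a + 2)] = 2*(-2*a^2 + 5*a + 1)/(a^4 + 4*a^3 - 8*a + 4)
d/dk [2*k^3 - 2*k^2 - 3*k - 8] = 6*k^2 - 4*k - 3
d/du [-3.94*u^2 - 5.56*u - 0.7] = -7.88*u - 5.56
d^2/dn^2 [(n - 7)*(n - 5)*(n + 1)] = 6*n - 22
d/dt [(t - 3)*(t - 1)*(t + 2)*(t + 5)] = 4*t^3 + 9*t^2 - 30*t - 19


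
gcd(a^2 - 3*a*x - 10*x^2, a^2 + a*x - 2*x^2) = a + 2*x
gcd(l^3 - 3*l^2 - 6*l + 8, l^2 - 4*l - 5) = 1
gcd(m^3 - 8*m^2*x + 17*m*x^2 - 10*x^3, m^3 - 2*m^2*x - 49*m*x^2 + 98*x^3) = -m + 2*x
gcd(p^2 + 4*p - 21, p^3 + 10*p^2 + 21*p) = p + 7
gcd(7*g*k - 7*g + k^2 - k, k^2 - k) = k - 1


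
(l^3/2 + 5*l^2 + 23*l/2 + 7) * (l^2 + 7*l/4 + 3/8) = l^5/2 + 47*l^4/8 + 327*l^3/16 + 29*l^2 + 265*l/16 + 21/8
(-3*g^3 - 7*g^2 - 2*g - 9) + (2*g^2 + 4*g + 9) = -3*g^3 - 5*g^2 + 2*g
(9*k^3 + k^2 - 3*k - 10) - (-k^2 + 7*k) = 9*k^3 + 2*k^2 - 10*k - 10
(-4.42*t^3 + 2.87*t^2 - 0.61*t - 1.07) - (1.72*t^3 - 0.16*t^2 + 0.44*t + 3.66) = -6.14*t^3 + 3.03*t^2 - 1.05*t - 4.73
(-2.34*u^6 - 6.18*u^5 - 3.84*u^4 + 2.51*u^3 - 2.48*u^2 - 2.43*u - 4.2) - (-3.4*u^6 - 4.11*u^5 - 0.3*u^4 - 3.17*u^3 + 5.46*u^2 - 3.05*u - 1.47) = 1.06*u^6 - 2.07*u^5 - 3.54*u^4 + 5.68*u^3 - 7.94*u^2 + 0.62*u - 2.73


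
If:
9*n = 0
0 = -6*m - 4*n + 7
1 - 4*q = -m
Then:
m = 7/6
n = 0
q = 13/24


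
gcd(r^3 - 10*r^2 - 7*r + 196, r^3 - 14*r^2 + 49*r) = r^2 - 14*r + 49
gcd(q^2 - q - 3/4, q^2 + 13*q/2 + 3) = q + 1/2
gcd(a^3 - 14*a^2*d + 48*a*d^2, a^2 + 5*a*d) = a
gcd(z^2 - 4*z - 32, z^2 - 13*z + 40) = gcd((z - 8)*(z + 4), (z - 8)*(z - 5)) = z - 8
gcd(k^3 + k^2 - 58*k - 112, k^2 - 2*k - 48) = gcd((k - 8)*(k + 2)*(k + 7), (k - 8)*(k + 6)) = k - 8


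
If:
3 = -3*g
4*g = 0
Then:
No Solution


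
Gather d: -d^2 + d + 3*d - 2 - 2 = -d^2 + 4*d - 4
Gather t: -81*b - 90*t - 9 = -81*b - 90*t - 9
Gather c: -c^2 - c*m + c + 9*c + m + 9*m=-c^2 + c*(10 - m) + 10*m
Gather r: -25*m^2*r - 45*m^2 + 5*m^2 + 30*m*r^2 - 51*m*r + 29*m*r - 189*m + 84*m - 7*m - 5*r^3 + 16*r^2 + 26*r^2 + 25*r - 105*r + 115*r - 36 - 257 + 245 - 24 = -40*m^2 - 112*m - 5*r^3 + r^2*(30*m + 42) + r*(-25*m^2 - 22*m + 35) - 72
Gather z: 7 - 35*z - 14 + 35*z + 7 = 0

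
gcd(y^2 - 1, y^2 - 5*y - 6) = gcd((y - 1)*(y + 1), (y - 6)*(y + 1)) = y + 1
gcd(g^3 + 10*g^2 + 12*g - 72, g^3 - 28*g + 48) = g^2 + 4*g - 12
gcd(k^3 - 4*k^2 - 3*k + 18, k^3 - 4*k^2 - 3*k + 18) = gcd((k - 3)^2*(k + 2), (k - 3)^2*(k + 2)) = k^3 - 4*k^2 - 3*k + 18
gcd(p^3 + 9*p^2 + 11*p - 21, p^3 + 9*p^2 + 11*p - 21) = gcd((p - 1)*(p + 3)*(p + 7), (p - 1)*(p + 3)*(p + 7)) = p^3 + 9*p^2 + 11*p - 21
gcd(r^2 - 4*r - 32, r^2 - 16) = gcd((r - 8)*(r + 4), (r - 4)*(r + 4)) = r + 4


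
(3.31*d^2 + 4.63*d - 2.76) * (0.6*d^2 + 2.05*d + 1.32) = 1.986*d^4 + 9.5635*d^3 + 12.2047*d^2 + 0.453600000000001*d - 3.6432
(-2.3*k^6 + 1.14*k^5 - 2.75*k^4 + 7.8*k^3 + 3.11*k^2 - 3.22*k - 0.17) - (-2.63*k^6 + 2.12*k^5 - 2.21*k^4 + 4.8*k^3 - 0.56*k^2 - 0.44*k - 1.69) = 0.33*k^6 - 0.98*k^5 - 0.54*k^4 + 3.0*k^3 + 3.67*k^2 - 2.78*k + 1.52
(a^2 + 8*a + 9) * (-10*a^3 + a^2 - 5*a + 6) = -10*a^5 - 79*a^4 - 87*a^3 - 25*a^2 + 3*a + 54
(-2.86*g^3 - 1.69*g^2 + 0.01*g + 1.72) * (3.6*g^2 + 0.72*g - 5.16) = -10.296*g^5 - 8.1432*g^4 + 13.5768*g^3 + 14.9196*g^2 + 1.1868*g - 8.8752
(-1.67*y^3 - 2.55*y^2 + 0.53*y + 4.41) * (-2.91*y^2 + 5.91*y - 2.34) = 4.8597*y^5 - 2.4492*y^4 - 12.705*y^3 - 3.7338*y^2 + 24.8229*y - 10.3194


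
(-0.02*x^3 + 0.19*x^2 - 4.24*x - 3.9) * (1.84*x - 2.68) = -0.0368*x^4 + 0.4032*x^3 - 8.3108*x^2 + 4.1872*x + 10.452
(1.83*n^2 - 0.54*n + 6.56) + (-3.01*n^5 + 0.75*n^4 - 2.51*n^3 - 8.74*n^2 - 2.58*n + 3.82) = -3.01*n^5 + 0.75*n^4 - 2.51*n^3 - 6.91*n^2 - 3.12*n + 10.38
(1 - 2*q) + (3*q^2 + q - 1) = 3*q^2 - q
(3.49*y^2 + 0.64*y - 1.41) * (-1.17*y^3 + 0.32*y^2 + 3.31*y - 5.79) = -4.0833*y^5 + 0.368*y^4 + 13.4064*y^3 - 18.5399*y^2 - 8.3727*y + 8.1639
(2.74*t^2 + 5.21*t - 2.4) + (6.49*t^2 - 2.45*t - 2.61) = 9.23*t^2 + 2.76*t - 5.01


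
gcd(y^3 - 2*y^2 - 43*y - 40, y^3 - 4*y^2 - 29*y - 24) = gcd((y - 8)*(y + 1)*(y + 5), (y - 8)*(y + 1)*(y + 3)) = y^2 - 7*y - 8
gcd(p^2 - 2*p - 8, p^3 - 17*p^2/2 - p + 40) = p + 2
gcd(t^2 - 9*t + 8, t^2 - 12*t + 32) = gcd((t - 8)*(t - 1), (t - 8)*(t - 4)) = t - 8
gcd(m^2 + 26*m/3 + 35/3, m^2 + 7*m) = m + 7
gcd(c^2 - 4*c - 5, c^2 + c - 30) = c - 5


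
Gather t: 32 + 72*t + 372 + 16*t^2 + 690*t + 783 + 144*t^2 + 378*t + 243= 160*t^2 + 1140*t + 1430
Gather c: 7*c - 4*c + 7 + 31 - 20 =3*c + 18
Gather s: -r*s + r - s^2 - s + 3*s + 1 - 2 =r - s^2 + s*(2 - r) - 1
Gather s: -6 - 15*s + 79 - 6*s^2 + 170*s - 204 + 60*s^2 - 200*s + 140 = 54*s^2 - 45*s + 9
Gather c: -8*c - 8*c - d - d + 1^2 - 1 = -16*c - 2*d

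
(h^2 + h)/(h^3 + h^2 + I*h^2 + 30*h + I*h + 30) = h/(h^2 + I*h + 30)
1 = 1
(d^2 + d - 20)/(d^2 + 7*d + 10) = (d - 4)/(d + 2)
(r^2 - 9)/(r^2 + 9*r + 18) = (r - 3)/(r + 6)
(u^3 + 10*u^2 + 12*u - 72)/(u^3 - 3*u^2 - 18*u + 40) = (u^2 + 12*u + 36)/(u^2 - u - 20)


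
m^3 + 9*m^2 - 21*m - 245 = (m - 5)*(m + 7)^2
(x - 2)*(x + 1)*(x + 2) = x^3 + x^2 - 4*x - 4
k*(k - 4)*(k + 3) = k^3 - k^2 - 12*k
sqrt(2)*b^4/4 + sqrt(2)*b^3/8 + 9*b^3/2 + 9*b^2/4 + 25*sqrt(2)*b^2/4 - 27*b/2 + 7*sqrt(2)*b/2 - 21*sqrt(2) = (b/2 + sqrt(2))*(b - 3/2)*(b + 7*sqrt(2))*(sqrt(2)*b/2 + sqrt(2))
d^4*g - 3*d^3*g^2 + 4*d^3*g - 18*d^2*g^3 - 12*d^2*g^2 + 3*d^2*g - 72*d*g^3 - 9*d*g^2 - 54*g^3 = (d + 3)*(d - 6*g)*(d + 3*g)*(d*g + g)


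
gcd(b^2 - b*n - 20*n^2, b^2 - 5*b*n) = b - 5*n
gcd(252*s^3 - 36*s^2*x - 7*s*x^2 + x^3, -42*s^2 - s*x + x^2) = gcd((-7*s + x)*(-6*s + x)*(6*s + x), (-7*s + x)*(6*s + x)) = -42*s^2 - s*x + x^2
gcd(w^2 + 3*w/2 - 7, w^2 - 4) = w - 2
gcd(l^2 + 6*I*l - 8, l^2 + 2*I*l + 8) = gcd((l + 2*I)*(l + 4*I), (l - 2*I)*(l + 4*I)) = l + 4*I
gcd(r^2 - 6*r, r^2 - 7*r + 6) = r - 6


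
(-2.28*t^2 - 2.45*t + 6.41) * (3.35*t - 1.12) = -7.638*t^3 - 5.6539*t^2 + 24.2175*t - 7.1792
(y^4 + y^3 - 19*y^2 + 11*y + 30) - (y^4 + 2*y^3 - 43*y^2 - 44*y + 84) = -y^3 + 24*y^2 + 55*y - 54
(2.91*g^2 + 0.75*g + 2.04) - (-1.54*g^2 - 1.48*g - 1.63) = 4.45*g^2 + 2.23*g + 3.67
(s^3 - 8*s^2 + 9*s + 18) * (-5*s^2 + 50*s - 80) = -5*s^5 + 90*s^4 - 525*s^3 + 1000*s^2 + 180*s - 1440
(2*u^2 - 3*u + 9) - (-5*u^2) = 7*u^2 - 3*u + 9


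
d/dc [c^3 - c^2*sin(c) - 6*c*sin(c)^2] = -c^2*cos(c) + 3*c^2 - 2*c*sin(c) - 6*c*sin(2*c) - 6*sin(c)^2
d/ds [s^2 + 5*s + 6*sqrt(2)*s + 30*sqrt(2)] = 2*s + 5 + 6*sqrt(2)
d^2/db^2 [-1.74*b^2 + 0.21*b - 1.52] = -3.48000000000000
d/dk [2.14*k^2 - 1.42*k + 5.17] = 4.28*k - 1.42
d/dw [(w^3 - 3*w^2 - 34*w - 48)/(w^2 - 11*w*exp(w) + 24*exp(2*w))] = ((w^2 - 11*w*exp(w) + 24*exp(2*w))*(3*w^2 - 6*w - 34) - (-w^3 + 3*w^2 + 34*w + 48)*(11*w*exp(w) - 2*w - 48*exp(2*w) + 11*exp(w)))/(w^2 - 11*w*exp(w) + 24*exp(2*w))^2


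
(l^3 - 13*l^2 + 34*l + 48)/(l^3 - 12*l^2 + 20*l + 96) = (l + 1)/(l + 2)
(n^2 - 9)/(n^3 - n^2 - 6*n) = (n + 3)/(n*(n + 2))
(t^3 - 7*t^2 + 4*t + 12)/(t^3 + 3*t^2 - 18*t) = (t^3 - 7*t^2 + 4*t + 12)/(t*(t^2 + 3*t - 18))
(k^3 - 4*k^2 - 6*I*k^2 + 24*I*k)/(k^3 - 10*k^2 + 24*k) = (k - 6*I)/(k - 6)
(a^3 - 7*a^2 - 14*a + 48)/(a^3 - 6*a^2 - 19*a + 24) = (a - 2)/(a - 1)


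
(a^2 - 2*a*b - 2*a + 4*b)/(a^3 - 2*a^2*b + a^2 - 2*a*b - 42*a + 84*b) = (a - 2)/(a^2 + a - 42)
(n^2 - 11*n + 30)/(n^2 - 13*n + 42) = (n - 5)/(n - 7)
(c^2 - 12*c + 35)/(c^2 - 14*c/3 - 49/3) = 3*(c - 5)/(3*c + 7)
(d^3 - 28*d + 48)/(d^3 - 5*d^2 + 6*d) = (d^2 + 2*d - 24)/(d*(d - 3))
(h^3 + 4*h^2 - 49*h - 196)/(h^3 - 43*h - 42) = (h^2 + 11*h + 28)/(h^2 + 7*h + 6)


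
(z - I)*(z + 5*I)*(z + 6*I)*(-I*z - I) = -I*z^4 + 10*z^3 - I*z^3 + 10*z^2 + 19*I*z^2 + 30*z + 19*I*z + 30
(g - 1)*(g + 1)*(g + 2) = g^3 + 2*g^2 - g - 2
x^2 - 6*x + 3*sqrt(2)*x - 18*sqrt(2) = (x - 6)*(x + 3*sqrt(2))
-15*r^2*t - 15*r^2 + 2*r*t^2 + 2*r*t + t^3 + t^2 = (-3*r + t)*(5*r + t)*(t + 1)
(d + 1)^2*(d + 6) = d^3 + 8*d^2 + 13*d + 6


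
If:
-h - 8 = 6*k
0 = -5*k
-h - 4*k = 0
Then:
No Solution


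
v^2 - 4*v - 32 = (v - 8)*(v + 4)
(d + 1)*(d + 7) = d^2 + 8*d + 7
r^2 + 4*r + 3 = (r + 1)*(r + 3)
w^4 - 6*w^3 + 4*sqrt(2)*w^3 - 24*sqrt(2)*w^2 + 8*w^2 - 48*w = w*(w - 6)*(w + 2*sqrt(2))^2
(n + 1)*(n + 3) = n^2 + 4*n + 3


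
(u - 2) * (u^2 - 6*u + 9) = u^3 - 8*u^2 + 21*u - 18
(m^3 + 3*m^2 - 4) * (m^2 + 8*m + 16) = m^5 + 11*m^4 + 40*m^3 + 44*m^2 - 32*m - 64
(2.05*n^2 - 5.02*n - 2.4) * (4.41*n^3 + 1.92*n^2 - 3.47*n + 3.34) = 9.0405*n^5 - 18.2022*n^4 - 27.3359*n^3 + 19.6584*n^2 - 8.4388*n - 8.016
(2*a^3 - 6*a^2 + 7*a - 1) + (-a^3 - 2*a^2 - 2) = a^3 - 8*a^2 + 7*a - 3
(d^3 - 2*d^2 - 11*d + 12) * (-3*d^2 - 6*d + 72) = -3*d^5 + 117*d^3 - 114*d^2 - 864*d + 864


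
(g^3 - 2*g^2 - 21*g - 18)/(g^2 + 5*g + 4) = (g^2 - 3*g - 18)/(g + 4)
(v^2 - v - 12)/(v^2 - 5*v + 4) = (v + 3)/(v - 1)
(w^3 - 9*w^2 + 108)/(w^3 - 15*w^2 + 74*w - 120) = (w^2 - 3*w - 18)/(w^2 - 9*w + 20)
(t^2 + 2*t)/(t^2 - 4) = t/(t - 2)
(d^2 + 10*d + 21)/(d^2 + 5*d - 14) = (d + 3)/(d - 2)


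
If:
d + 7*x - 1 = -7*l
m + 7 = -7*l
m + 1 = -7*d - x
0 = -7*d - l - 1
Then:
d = -3/88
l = -67/88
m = -147/88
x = 10/11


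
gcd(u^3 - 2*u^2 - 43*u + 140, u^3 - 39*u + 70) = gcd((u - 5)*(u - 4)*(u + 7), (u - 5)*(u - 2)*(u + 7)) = u^2 + 2*u - 35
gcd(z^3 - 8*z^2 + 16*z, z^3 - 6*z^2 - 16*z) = z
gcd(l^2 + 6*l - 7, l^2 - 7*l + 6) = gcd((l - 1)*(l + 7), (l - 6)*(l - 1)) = l - 1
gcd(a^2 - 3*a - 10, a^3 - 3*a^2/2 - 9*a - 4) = a + 2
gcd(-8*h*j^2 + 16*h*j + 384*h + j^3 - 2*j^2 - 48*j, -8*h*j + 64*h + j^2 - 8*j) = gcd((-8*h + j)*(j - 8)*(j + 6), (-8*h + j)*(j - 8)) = 8*h*j - 64*h - j^2 + 8*j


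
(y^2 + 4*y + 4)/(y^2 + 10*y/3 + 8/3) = 3*(y + 2)/(3*y + 4)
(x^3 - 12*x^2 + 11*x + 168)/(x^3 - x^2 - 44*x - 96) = (x - 7)/(x + 4)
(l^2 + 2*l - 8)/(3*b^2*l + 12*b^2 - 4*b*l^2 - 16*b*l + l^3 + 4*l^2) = (l - 2)/(3*b^2 - 4*b*l + l^2)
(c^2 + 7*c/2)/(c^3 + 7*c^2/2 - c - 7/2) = c/(c^2 - 1)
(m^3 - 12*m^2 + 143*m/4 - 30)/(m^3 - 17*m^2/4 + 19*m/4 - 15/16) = 4*(m - 8)/(4*m - 1)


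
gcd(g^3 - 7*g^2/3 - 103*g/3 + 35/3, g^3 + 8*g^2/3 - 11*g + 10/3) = g^2 + 14*g/3 - 5/3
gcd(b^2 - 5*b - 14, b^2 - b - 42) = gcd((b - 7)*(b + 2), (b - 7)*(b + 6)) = b - 7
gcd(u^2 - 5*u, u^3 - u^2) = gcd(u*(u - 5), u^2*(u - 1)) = u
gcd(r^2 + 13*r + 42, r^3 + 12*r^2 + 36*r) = r + 6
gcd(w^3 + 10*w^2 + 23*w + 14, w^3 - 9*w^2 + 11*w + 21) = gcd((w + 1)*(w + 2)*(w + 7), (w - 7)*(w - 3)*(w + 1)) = w + 1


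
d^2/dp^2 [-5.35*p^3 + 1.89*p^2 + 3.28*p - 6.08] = 3.78 - 32.1*p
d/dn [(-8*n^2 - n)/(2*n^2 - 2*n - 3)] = 3*(6*n^2 + 16*n + 1)/(4*n^4 - 8*n^3 - 8*n^2 + 12*n + 9)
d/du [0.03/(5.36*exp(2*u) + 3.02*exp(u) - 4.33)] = (-0.3216*exp(u) - 0.0906)*exp(u)/(5.36*exp(2*u) + 3.02*exp(u) - 4.33)^2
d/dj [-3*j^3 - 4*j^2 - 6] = j*(-9*j - 8)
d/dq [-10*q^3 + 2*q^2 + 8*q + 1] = -30*q^2 + 4*q + 8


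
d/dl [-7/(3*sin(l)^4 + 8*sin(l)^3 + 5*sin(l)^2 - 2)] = 14*(6*sin(l)^2 + 12*sin(l) + 5)*sin(l)*cos(l)/(3*sin(l)^4 + 8*sin(l)^3 + 5*sin(l)^2 - 2)^2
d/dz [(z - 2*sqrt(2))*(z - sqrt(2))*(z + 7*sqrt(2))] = 3*z^2 + 8*sqrt(2)*z - 38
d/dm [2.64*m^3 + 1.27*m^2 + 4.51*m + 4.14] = 7.92*m^2 + 2.54*m + 4.51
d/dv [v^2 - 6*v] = 2*v - 6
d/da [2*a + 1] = 2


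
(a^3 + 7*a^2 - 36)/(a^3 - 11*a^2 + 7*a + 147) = (a^2 + 4*a - 12)/(a^2 - 14*a + 49)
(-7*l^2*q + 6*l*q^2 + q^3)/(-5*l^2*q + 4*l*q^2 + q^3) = (7*l + q)/(5*l + q)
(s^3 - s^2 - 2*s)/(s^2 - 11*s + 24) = s*(s^2 - s - 2)/(s^2 - 11*s + 24)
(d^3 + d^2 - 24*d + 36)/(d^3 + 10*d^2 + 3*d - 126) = (d - 2)/(d + 7)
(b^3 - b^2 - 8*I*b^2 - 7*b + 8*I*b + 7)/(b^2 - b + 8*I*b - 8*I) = (b^2 - 8*I*b - 7)/(b + 8*I)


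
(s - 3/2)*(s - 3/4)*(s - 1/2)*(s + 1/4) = s^4 - 5*s^3/2 + 25*s^2/16 - 9/64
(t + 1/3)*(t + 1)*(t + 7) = t^3 + 25*t^2/3 + 29*t/3 + 7/3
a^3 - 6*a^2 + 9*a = a*(a - 3)^2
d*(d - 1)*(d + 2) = d^3 + d^2 - 2*d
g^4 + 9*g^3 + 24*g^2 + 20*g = g*(g + 2)^2*(g + 5)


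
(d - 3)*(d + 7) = d^2 + 4*d - 21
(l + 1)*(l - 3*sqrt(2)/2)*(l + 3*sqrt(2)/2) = l^3 + l^2 - 9*l/2 - 9/2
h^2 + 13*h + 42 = (h + 6)*(h + 7)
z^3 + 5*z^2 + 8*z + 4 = (z + 1)*(z + 2)^2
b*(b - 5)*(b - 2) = b^3 - 7*b^2 + 10*b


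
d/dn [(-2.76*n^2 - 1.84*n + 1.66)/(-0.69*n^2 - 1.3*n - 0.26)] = (2.3184*n^2 + 3.726*n + 2.6364)/(0.4761*n^4 + 1.794*n^3 + 2.0488*n^2 + 0.676*n + 0.0676)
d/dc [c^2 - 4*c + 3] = 2*c - 4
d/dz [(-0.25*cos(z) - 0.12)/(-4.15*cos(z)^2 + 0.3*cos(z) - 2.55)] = (1.0375*cos(z)^2 + 0.996*cos(z) - 0.6735)*sin(z)/(17.2225*cos(z)^4 - 2.49*cos(z)^3 + 21.255*cos(z)^2 - 1.53*cos(z) + 6.5025)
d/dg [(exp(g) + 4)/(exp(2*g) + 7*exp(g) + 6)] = (-(exp(g) + 4)*(2*exp(g) + 7) + exp(2*g) + 7*exp(g) + 6)*exp(g)/(exp(2*g) + 7*exp(g) + 6)^2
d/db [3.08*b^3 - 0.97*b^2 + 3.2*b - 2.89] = 9.24*b^2 - 1.94*b + 3.2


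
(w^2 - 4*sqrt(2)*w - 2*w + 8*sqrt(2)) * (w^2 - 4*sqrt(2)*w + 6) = w^4 - 8*sqrt(2)*w^3 - 2*w^3 + 16*sqrt(2)*w^2 + 38*w^2 - 76*w - 24*sqrt(2)*w + 48*sqrt(2)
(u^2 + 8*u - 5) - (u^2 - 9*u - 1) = 17*u - 4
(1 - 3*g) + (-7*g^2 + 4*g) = -7*g^2 + g + 1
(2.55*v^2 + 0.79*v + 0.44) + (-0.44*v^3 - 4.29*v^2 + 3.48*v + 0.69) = -0.44*v^3 - 1.74*v^2 + 4.27*v + 1.13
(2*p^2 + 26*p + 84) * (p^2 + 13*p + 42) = 2*p^4 + 52*p^3 + 506*p^2 + 2184*p + 3528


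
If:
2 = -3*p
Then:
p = -2/3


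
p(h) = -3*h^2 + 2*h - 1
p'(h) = 2 - 6*h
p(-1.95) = -16.31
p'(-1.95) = 13.70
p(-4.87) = -81.89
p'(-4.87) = 31.22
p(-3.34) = -41.15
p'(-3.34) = 22.04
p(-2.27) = -21.00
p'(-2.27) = 15.62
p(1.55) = -5.11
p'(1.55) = -7.30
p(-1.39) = -9.58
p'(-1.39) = 10.34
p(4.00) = -41.00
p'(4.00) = -22.00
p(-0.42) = -2.37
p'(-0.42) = 4.52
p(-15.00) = -706.00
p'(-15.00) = 92.00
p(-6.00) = -121.00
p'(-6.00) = 38.00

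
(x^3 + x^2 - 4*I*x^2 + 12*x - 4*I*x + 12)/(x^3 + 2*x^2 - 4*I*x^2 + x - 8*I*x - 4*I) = (x^2 - 4*I*x + 12)/(x^2 + x*(1 - 4*I) - 4*I)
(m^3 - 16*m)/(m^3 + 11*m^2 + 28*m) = (m - 4)/(m + 7)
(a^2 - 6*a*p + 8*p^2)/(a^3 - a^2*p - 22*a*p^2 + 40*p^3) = 1/(a + 5*p)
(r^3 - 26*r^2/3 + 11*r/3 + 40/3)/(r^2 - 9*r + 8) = (3*r^2 - 2*r - 5)/(3*(r - 1))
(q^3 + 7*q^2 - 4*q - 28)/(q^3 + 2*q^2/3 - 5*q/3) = 3*(q^3 + 7*q^2 - 4*q - 28)/(q*(3*q^2 + 2*q - 5))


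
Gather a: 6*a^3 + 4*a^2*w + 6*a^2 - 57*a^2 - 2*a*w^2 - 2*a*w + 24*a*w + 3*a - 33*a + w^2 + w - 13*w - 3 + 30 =6*a^3 + a^2*(4*w - 51) + a*(-2*w^2 + 22*w - 30) + w^2 - 12*w + 27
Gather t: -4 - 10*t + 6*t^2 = 6*t^2 - 10*t - 4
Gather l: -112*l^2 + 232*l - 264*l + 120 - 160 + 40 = -112*l^2 - 32*l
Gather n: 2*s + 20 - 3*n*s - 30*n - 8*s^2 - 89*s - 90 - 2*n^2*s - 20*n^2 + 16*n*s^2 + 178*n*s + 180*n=n^2*(-2*s - 20) + n*(16*s^2 + 175*s + 150) - 8*s^2 - 87*s - 70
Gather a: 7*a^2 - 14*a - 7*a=7*a^2 - 21*a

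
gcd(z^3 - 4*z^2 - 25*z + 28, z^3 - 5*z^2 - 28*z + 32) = z^2 + 3*z - 4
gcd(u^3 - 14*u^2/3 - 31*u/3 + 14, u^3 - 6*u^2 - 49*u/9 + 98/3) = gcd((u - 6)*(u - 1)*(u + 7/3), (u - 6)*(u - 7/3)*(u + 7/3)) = u^2 - 11*u/3 - 14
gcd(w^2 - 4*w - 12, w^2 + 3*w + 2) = w + 2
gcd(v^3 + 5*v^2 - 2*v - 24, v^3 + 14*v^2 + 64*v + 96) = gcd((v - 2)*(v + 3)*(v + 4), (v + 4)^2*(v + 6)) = v + 4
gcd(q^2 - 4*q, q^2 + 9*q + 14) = 1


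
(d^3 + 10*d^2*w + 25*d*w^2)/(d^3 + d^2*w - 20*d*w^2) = (-d - 5*w)/(-d + 4*w)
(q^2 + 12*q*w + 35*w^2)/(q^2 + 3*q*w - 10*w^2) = (q + 7*w)/(q - 2*w)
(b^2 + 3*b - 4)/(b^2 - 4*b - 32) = (b - 1)/(b - 8)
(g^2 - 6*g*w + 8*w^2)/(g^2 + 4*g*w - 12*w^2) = (g - 4*w)/(g + 6*w)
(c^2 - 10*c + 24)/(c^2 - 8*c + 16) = (c - 6)/(c - 4)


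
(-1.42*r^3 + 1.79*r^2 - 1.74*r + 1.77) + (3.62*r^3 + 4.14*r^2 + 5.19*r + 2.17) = 2.2*r^3 + 5.93*r^2 + 3.45*r + 3.94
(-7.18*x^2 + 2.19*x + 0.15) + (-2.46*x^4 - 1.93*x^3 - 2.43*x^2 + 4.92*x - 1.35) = -2.46*x^4 - 1.93*x^3 - 9.61*x^2 + 7.11*x - 1.2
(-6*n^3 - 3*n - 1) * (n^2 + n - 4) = -6*n^5 - 6*n^4 + 21*n^3 - 4*n^2 + 11*n + 4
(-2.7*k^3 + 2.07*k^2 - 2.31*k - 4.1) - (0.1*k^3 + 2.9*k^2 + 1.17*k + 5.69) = -2.8*k^3 - 0.83*k^2 - 3.48*k - 9.79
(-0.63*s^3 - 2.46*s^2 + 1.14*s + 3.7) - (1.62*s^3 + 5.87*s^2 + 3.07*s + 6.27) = -2.25*s^3 - 8.33*s^2 - 1.93*s - 2.57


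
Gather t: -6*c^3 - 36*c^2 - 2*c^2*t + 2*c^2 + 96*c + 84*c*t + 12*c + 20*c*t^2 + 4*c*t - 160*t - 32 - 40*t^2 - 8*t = -6*c^3 - 34*c^2 + 108*c + t^2*(20*c - 40) + t*(-2*c^2 + 88*c - 168) - 32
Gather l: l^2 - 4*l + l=l^2 - 3*l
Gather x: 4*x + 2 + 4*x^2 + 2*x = 4*x^2 + 6*x + 2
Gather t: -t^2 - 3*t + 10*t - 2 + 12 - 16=-t^2 + 7*t - 6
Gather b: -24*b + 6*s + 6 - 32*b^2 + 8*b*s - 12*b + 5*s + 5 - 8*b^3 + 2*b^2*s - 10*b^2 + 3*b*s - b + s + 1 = -8*b^3 + b^2*(2*s - 42) + b*(11*s - 37) + 12*s + 12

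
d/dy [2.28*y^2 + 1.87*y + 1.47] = 4.56*y + 1.87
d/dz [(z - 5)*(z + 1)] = 2*z - 4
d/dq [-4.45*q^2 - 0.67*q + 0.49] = -8.9*q - 0.67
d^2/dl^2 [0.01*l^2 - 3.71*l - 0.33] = 0.0200000000000000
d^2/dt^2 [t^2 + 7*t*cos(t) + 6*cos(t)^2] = -7*t*cos(t) + 24*sin(t)^2 - 14*sin(t) - 10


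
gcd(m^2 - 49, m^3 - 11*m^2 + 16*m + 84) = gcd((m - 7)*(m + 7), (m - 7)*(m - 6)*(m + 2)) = m - 7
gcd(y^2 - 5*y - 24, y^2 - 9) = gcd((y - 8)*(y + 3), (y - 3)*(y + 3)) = y + 3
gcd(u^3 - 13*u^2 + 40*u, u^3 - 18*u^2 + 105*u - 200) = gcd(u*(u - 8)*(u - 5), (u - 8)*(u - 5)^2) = u^2 - 13*u + 40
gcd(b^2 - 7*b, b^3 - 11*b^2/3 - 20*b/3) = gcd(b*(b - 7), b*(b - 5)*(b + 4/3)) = b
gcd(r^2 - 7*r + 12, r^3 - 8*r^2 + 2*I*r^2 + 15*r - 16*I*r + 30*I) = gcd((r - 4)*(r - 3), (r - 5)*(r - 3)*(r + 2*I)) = r - 3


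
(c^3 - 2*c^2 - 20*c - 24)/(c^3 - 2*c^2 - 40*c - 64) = (c^2 - 4*c - 12)/(c^2 - 4*c - 32)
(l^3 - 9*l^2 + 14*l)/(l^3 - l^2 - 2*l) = (l - 7)/(l + 1)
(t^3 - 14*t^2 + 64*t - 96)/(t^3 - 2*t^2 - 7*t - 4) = (t^2 - 10*t + 24)/(t^2 + 2*t + 1)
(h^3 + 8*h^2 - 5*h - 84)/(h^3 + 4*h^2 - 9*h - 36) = (h + 7)/(h + 3)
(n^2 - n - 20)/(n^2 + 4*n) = (n - 5)/n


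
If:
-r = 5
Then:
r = -5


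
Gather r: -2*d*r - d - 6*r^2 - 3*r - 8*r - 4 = -d - 6*r^2 + r*(-2*d - 11) - 4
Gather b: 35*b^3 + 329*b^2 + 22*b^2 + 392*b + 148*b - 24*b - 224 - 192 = 35*b^3 + 351*b^2 + 516*b - 416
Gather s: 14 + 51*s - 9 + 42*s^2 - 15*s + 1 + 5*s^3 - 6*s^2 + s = 5*s^3 + 36*s^2 + 37*s + 6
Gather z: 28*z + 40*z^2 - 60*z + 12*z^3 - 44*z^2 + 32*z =12*z^3 - 4*z^2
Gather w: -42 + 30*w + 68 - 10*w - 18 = 20*w + 8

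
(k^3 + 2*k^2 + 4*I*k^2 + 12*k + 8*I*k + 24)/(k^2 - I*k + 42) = (k^2 + 2*k*(1 - I) - 4*I)/(k - 7*I)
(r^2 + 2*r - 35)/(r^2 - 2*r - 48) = (-r^2 - 2*r + 35)/(-r^2 + 2*r + 48)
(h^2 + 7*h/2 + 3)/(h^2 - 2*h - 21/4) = 2*(h + 2)/(2*h - 7)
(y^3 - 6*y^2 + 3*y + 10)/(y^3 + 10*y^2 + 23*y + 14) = (y^2 - 7*y + 10)/(y^2 + 9*y + 14)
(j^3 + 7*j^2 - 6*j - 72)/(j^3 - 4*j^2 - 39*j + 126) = (j + 4)/(j - 7)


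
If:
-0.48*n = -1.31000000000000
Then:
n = 2.73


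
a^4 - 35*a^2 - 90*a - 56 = (a - 7)*(a + 1)*(a + 2)*(a + 4)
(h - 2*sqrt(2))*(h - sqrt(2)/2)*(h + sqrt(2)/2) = h^3 - 2*sqrt(2)*h^2 - h/2 + sqrt(2)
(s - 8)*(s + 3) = s^2 - 5*s - 24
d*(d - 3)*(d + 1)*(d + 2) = d^4 - 7*d^2 - 6*d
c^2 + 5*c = c*(c + 5)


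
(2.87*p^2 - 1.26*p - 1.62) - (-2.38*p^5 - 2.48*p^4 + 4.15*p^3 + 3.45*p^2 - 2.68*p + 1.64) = 2.38*p^5 + 2.48*p^4 - 4.15*p^3 - 0.58*p^2 + 1.42*p - 3.26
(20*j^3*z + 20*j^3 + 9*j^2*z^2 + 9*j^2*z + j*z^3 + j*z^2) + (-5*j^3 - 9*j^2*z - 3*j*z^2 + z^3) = 20*j^3*z + 15*j^3 + 9*j^2*z^2 + j*z^3 - 2*j*z^2 + z^3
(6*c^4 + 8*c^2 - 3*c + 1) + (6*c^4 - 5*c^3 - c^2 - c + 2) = 12*c^4 - 5*c^3 + 7*c^2 - 4*c + 3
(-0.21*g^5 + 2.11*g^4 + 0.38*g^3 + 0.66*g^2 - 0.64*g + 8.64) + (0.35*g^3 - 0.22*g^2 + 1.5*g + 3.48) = -0.21*g^5 + 2.11*g^4 + 0.73*g^3 + 0.44*g^2 + 0.86*g + 12.12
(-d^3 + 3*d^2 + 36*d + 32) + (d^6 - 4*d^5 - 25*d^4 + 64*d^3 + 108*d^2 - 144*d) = d^6 - 4*d^5 - 25*d^4 + 63*d^3 + 111*d^2 - 108*d + 32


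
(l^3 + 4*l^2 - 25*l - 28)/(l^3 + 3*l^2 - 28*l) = (l + 1)/l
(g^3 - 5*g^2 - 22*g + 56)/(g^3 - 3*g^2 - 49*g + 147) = (g^2 + 2*g - 8)/(g^2 + 4*g - 21)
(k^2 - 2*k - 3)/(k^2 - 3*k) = (k + 1)/k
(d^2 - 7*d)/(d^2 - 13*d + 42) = d/(d - 6)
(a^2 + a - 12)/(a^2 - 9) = (a + 4)/(a + 3)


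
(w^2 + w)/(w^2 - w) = (w + 1)/(w - 1)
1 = 1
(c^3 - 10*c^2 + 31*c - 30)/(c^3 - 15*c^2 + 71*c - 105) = (c - 2)/(c - 7)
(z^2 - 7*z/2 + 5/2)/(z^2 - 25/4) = 2*(z - 1)/(2*z + 5)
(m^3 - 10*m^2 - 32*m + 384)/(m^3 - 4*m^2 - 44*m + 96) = (m - 8)/(m - 2)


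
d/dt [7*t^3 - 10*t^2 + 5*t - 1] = 21*t^2 - 20*t + 5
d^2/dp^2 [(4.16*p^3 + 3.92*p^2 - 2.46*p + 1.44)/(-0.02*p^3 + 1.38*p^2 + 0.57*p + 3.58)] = (3.46944695195361e-18*p^7 - 0.232768*p^6 - 0.278639999999989*p^5 - 4.25668800000001*p^4 + 50.7001360000001*p^3 + 51.022944*p^2 - 400.232496*p - 97.227688)/(8.0e-6*p^9 - 0.001656*p^8 + 0.11358*p^7 - 2.537976*p^6 - 2.644182*p^5 - 21.55347*p^4 - 16.312377*p^3 - 56.549322*p^2 - 21.916044*p - 45.882712)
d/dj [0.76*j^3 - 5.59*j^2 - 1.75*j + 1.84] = 2.28*j^2 - 11.18*j - 1.75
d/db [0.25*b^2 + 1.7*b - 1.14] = 0.5*b + 1.7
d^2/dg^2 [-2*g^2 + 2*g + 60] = -4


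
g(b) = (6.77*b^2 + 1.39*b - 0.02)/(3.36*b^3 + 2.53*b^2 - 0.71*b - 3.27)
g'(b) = (13.54*b + 1.39)/(3.36*b^3 + 2.53*b^2 - 0.71*b - 3.27) + (-10.08*b^2 - 5.06*b + 0.71)*(6.77*b^2 + 1.39*b - 0.02)/(3.36*b^3 + 2.53*b^2 - 0.71*b - 3.27)^2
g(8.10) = 0.23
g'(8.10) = -0.03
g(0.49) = -0.87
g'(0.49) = -4.47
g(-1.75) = -1.49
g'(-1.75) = -0.76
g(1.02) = 3.83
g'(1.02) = -19.07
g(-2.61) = -0.97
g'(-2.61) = -0.43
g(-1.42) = -1.72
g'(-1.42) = -0.52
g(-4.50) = -0.51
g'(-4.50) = -0.13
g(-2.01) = -1.30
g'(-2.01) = -0.68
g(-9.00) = -0.24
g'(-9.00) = -0.03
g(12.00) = 0.16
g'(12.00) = -0.01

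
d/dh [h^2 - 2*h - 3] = 2*h - 2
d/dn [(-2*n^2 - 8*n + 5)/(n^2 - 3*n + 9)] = (14*n^2 - 46*n - 57)/(n^4 - 6*n^3 + 27*n^2 - 54*n + 81)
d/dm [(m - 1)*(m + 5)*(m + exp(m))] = m^2*exp(m) + 3*m^2 + 6*m*exp(m) + 8*m - exp(m) - 5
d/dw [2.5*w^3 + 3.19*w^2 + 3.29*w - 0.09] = 7.5*w^2 + 6.38*w + 3.29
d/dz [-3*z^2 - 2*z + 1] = -6*z - 2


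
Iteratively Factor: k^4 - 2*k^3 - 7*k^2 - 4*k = (k + 1)*(k^3 - 3*k^2 - 4*k) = (k - 4)*(k + 1)*(k^2 + k) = k*(k - 4)*(k + 1)*(k + 1)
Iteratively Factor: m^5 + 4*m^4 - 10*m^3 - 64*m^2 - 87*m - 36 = (m - 4)*(m^4 + 8*m^3 + 22*m^2 + 24*m + 9) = (m - 4)*(m + 3)*(m^3 + 5*m^2 + 7*m + 3) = (m - 4)*(m + 1)*(m + 3)*(m^2 + 4*m + 3) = (m - 4)*(m + 1)*(m + 3)^2*(m + 1)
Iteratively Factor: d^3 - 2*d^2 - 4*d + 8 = (d - 2)*(d^2 - 4) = (d - 2)^2*(d + 2)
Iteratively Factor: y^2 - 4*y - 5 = (y - 5)*(y + 1)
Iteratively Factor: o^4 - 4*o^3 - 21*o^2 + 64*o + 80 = (o + 4)*(o^3 - 8*o^2 + 11*o + 20) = (o - 5)*(o + 4)*(o^2 - 3*o - 4) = (o - 5)*(o + 1)*(o + 4)*(o - 4)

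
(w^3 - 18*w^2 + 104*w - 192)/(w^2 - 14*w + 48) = w - 4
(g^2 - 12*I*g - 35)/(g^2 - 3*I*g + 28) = (g - 5*I)/(g + 4*I)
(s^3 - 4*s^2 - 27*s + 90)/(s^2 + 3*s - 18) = (s^2 - s - 30)/(s + 6)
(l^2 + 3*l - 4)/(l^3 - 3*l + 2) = (l + 4)/(l^2 + l - 2)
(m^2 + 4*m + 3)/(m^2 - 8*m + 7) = (m^2 + 4*m + 3)/(m^2 - 8*m + 7)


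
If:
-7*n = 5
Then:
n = -5/7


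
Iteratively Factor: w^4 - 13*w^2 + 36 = (w - 3)*(w^3 + 3*w^2 - 4*w - 12) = (w - 3)*(w + 2)*(w^2 + w - 6) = (w - 3)*(w + 2)*(w + 3)*(w - 2)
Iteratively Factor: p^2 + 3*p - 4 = (p + 4)*(p - 1)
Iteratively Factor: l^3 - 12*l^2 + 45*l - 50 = (l - 2)*(l^2 - 10*l + 25) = (l - 5)*(l - 2)*(l - 5)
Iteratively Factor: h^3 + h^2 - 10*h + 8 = (h + 4)*(h^2 - 3*h + 2) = (h - 2)*(h + 4)*(h - 1)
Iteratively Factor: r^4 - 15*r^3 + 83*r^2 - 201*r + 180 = (r - 3)*(r^3 - 12*r^2 + 47*r - 60) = (r - 4)*(r - 3)*(r^2 - 8*r + 15) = (r - 5)*(r - 4)*(r - 3)*(r - 3)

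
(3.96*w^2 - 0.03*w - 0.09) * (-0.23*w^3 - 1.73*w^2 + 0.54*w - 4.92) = -0.9108*w^5 - 6.8439*w^4 + 2.211*w^3 - 19.3437*w^2 + 0.099*w + 0.4428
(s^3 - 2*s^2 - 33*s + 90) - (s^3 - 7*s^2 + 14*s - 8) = 5*s^2 - 47*s + 98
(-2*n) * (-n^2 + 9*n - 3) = 2*n^3 - 18*n^2 + 6*n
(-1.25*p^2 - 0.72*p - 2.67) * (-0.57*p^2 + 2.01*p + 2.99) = 0.7125*p^4 - 2.1021*p^3 - 3.6628*p^2 - 7.5195*p - 7.9833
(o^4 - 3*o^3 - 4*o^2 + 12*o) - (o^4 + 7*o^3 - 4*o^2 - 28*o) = -10*o^3 + 40*o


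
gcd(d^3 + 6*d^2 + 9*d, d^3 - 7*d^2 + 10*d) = d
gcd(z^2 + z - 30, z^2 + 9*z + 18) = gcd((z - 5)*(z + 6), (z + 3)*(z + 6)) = z + 6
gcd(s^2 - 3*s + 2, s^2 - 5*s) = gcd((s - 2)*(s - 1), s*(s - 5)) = 1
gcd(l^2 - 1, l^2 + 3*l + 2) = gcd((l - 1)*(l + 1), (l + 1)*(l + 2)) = l + 1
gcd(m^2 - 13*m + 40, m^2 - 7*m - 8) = m - 8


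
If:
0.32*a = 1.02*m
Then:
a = 3.1875*m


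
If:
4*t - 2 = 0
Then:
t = 1/2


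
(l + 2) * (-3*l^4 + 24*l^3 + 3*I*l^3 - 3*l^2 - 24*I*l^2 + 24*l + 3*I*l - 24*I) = -3*l^5 + 18*l^4 + 3*I*l^4 + 45*l^3 - 18*I*l^3 + 18*l^2 - 45*I*l^2 + 48*l - 18*I*l - 48*I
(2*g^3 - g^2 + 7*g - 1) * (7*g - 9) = 14*g^4 - 25*g^3 + 58*g^2 - 70*g + 9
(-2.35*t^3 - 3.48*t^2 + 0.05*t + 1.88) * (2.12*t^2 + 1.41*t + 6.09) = -4.982*t^5 - 10.6911*t^4 - 19.1123*t^3 - 17.1371*t^2 + 2.9553*t + 11.4492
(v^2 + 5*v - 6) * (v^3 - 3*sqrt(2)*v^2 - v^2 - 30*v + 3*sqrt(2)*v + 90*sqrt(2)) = v^5 - 3*sqrt(2)*v^4 + 4*v^4 - 41*v^3 - 12*sqrt(2)*v^3 - 144*v^2 + 123*sqrt(2)*v^2 + 180*v + 432*sqrt(2)*v - 540*sqrt(2)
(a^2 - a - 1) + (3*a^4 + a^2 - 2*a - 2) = 3*a^4 + 2*a^2 - 3*a - 3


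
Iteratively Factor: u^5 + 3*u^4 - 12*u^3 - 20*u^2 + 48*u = (u)*(u^4 + 3*u^3 - 12*u^2 - 20*u + 48) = u*(u - 2)*(u^3 + 5*u^2 - 2*u - 24) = u*(u - 2)*(u + 3)*(u^2 + 2*u - 8) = u*(u - 2)*(u + 3)*(u + 4)*(u - 2)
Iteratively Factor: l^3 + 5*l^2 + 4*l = (l + 1)*(l^2 + 4*l) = (l + 1)*(l + 4)*(l)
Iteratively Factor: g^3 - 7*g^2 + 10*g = (g)*(g^2 - 7*g + 10) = g*(g - 5)*(g - 2)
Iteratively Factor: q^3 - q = (q + 1)*(q^2 - q) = (q - 1)*(q + 1)*(q)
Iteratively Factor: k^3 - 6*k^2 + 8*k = (k - 4)*(k^2 - 2*k) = (k - 4)*(k - 2)*(k)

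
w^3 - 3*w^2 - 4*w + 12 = (w - 3)*(w - 2)*(w + 2)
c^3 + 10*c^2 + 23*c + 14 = (c + 1)*(c + 2)*(c + 7)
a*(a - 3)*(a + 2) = a^3 - a^2 - 6*a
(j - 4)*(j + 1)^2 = j^3 - 2*j^2 - 7*j - 4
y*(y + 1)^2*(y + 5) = y^4 + 7*y^3 + 11*y^2 + 5*y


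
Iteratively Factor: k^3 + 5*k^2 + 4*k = (k + 1)*(k^2 + 4*k) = k*(k + 1)*(k + 4)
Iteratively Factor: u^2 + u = (u + 1)*(u)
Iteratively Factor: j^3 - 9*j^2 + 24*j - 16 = (j - 1)*(j^2 - 8*j + 16) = (j - 4)*(j - 1)*(j - 4)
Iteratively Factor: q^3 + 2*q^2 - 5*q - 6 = (q + 1)*(q^2 + q - 6) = (q - 2)*(q + 1)*(q + 3)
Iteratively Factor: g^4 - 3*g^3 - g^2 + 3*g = (g)*(g^3 - 3*g^2 - g + 3) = g*(g - 3)*(g^2 - 1) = g*(g - 3)*(g + 1)*(g - 1)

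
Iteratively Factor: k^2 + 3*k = (k + 3)*(k)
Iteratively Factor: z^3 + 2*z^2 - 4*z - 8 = (z - 2)*(z^2 + 4*z + 4) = (z - 2)*(z + 2)*(z + 2)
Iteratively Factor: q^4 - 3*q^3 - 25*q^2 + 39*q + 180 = (q + 3)*(q^3 - 6*q^2 - 7*q + 60) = (q - 4)*(q + 3)*(q^2 - 2*q - 15) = (q - 4)*(q + 3)^2*(q - 5)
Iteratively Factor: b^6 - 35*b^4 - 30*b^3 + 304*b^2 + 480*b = (b + 4)*(b^5 - 4*b^4 - 19*b^3 + 46*b^2 + 120*b) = b*(b + 4)*(b^4 - 4*b^3 - 19*b^2 + 46*b + 120) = b*(b - 5)*(b + 4)*(b^3 + b^2 - 14*b - 24) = b*(b - 5)*(b + 3)*(b + 4)*(b^2 - 2*b - 8) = b*(b - 5)*(b - 4)*(b + 3)*(b + 4)*(b + 2)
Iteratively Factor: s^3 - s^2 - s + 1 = (s - 1)*(s^2 - 1) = (s - 1)*(s + 1)*(s - 1)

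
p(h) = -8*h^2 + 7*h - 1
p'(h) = 7 - 16*h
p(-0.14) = -2.14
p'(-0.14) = 9.24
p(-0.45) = -5.77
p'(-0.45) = 14.20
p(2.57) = -35.85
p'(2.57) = -34.12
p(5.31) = -189.40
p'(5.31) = -77.96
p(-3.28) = -110.03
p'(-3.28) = 59.48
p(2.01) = -19.25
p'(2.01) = -25.16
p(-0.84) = -12.52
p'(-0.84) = 20.44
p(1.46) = -7.83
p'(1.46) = -16.36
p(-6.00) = -331.00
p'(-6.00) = 103.00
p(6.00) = -247.00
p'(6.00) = -89.00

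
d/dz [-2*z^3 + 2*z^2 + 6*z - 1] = -6*z^2 + 4*z + 6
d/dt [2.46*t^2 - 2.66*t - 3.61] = 4.92*t - 2.66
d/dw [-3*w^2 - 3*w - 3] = -6*w - 3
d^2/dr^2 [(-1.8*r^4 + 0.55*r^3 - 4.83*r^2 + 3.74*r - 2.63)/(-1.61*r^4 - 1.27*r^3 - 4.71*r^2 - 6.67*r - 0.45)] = (2.8421709430404e-14*r^10 - 10.21223*r^9 - 6.77842199999998*r^8 - 264.009732*r^7 + 68.87086*r^6 - 296.811732*r^5 + 694.306056*r^4 + 14.0152919999999*r^3 + 419.56554*r^2 + 533.614806*r + 247.270414)/(4.173281*r^12 + 9.875901*r^11 + 44.41668*r^10 + 111.699526*r^9 + 215.267709*r^8 + 425.791902*r^7 + 581.407917*r^6 + 658.55163*r^5 + 682.426197*r^4 + 382.334878*r^3 + 62.92134*r^2 + 4.052025*r + 0.091125)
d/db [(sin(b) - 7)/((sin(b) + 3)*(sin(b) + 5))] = (14*sin(b) + cos(b)^2 + 70)*cos(b)/((sin(b) + 3)^2*(sin(b) + 5)^2)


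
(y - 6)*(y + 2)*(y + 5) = y^3 + y^2 - 32*y - 60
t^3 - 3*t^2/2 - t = t*(t - 2)*(t + 1/2)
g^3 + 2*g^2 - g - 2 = (g - 1)*(g + 1)*(g + 2)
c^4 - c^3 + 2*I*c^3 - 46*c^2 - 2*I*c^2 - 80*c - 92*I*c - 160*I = (c - 8)*(c + 2)*(c + 5)*(c + 2*I)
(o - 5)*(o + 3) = o^2 - 2*o - 15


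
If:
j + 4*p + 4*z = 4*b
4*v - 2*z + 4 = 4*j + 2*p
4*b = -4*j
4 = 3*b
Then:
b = 4/3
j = -4/3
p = 5/3 - z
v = -3/2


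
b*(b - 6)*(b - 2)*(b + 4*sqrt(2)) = b^4 - 8*b^3 + 4*sqrt(2)*b^3 - 32*sqrt(2)*b^2 + 12*b^2 + 48*sqrt(2)*b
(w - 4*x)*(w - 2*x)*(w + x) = w^3 - 5*w^2*x + 2*w*x^2 + 8*x^3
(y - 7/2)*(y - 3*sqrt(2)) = y^2 - 3*sqrt(2)*y - 7*y/2 + 21*sqrt(2)/2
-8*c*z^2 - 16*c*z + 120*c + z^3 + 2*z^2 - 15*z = (-8*c + z)*(z - 3)*(z + 5)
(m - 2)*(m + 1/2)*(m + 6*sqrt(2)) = m^3 - 3*m^2/2 + 6*sqrt(2)*m^2 - 9*sqrt(2)*m - m - 6*sqrt(2)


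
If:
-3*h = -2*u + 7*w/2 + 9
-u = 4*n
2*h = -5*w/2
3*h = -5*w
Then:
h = 0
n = -9/8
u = 9/2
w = 0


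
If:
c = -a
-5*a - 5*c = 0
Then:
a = -c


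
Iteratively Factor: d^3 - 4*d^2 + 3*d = (d)*(d^2 - 4*d + 3) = d*(d - 1)*(d - 3)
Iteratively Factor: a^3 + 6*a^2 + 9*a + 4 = (a + 1)*(a^2 + 5*a + 4) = (a + 1)^2*(a + 4)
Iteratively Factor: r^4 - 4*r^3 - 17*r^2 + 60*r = (r - 3)*(r^3 - r^2 - 20*r) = r*(r - 3)*(r^2 - r - 20) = r*(r - 5)*(r - 3)*(r + 4)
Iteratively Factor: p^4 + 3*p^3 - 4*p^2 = (p)*(p^3 + 3*p^2 - 4*p) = p^2*(p^2 + 3*p - 4) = p^2*(p + 4)*(p - 1)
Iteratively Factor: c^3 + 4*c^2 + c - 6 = (c - 1)*(c^2 + 5*c + 6) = (c - 1)*(c + 2)*(c + 3)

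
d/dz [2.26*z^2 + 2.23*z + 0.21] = 4.52*z + 2.23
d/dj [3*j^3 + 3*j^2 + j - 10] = 9*j^2 + 6*j + 1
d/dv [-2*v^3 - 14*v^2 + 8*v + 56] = -6*v^2 - 28*v + 8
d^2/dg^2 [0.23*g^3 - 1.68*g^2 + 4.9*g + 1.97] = 1.38*g - 3.36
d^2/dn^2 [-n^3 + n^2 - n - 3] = 2 - 6*n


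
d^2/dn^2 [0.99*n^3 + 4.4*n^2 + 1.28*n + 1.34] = 5.94*n + 8.8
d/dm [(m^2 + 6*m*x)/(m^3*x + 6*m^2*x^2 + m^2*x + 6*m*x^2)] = -1/(x*(m^2 + 2*m + 1))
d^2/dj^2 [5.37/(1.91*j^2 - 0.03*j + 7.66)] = (-39.180594*j^2 + 0.615402*j + 5.37*(3.82*j - 0.03)*(7.64*j - 0.06) - 157.132644)/(1.91*j^2 - 0.03*j + 7.66)^3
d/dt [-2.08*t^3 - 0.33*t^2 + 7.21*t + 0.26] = -6.24*t^2 - 0.66*t + 7.21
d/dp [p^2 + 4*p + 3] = 2*p + 4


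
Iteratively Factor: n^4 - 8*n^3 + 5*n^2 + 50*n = (n)*(n^3 - 8*n^2 + 5*n + 50) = n*(n - 5)*(n^2 - 3*n - 10) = n*(n - 5)^2*(n + 2)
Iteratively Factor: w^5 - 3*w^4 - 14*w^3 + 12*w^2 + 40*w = (w + 2)*(w^4 - 5*w^3 - 4*w^2 + 20*w) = (w + 2)^2*(w^3 - 7*w^2 + 10*w) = (w - 2)*(w + 2)^2*(w^2 - 5*w) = (w - 5)*(w - 2)*(w + 2)^2*(w)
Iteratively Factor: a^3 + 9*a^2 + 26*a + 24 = (a + 2)*(a^2 + 7*a + 12) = (a + 2)*(a + 4)*(a + 3)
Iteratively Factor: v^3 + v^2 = (v)*(v^2 + v) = v^2*(v + 1)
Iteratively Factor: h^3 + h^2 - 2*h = (h + 2)*(h^2 - h) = (h - 1)*(h + 2)*(h)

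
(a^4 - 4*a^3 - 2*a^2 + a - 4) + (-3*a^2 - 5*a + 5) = a^4 - 4*a^3 - 5*a^2 - 4*a + 1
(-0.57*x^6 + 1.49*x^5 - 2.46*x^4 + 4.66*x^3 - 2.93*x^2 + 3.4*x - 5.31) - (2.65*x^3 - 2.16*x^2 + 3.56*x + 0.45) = -0.57*x^6 + 1.49*x^5 - 2.46*x^4 + 2.01*x^3 - 0.77*x^2 - 0.16*x - 5.76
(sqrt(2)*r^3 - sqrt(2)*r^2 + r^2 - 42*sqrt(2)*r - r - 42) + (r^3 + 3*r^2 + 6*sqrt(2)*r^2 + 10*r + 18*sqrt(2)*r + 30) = r^3 + sqrt(2)*r^3 + 4*r^2 + 5*sqrt(2)*r^2 - 24*sqrt(2)*r + 9*r - 12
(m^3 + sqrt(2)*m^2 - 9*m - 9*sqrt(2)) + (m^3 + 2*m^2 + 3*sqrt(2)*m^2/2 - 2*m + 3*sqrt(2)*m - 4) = 2*m^3 + 2*m^2 + 5*sqrt(2)*m^2/2 - 11*m + 3*sqrt(2)*m - 9*sqrt(2) - 4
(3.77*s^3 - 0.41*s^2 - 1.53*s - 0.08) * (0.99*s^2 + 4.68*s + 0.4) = 3.7323*s^5 + 17.2377*s^4 - 1.9255*s^3 - 7.4036*s^2 - 0.9864*s - 0.032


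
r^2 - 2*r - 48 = (r - 8)*(r + 6)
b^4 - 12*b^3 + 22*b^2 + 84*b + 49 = (b - 7)^2*(b + 1)^2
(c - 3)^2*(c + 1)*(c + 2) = c^4 - 3*c^3 - 7*c^2 + 15*c + 18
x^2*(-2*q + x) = -2*q*x^2 + x^3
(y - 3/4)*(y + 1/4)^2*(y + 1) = y^4 + 3*y^3/4 - 9*y^2/16 - 23*y/64 - 3/64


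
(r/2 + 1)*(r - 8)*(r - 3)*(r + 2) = r^4/2 - 7*r^3/2 - 8*r^2 + 26*r + 48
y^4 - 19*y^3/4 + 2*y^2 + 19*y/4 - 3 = (y - 4)*(y - 1)*(y - 3/4)*(y + 1)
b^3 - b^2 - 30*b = b*(b - 6)*(b + 5)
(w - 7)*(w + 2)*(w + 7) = w^3 + 2*w^2 - 49*w - 98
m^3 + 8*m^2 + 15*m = m*(m + 3)*(m + 5)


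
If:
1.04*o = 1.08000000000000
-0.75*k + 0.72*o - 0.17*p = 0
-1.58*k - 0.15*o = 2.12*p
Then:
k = 1.22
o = 1.04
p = -0.98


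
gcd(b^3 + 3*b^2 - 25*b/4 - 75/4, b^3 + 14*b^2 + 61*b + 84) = b + 3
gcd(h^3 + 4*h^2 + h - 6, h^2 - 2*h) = 1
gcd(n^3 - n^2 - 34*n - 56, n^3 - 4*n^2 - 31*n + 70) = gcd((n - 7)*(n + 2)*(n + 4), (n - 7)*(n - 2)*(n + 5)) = n - 7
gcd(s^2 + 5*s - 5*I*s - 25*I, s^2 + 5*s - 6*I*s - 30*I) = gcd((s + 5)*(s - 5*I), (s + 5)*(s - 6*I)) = s + 5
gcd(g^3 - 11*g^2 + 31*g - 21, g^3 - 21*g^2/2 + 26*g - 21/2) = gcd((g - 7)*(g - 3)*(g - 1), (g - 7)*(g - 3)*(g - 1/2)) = g^2 - 10*g + 21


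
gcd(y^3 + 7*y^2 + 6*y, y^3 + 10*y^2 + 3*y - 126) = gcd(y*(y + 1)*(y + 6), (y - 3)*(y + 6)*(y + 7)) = y + 6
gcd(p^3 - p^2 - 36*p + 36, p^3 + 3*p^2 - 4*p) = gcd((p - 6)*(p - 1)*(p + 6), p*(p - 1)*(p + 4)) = p - 1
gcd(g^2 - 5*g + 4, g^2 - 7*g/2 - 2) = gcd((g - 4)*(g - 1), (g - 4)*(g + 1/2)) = g - 4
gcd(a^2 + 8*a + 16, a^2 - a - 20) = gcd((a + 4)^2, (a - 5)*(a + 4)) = a + 4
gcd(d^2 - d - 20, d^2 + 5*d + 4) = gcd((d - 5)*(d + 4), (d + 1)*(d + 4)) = d + 4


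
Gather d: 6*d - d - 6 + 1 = 5*d - 5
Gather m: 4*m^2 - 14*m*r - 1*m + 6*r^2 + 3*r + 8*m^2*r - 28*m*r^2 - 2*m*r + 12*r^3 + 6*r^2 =m^2*(8*r + 4) + m*(-28*r^2 - 16*r - 1) + 12*r^3 + 12*r^2 + 3*r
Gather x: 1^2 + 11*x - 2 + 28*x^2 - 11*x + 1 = 28*x^2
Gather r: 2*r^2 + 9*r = 2*r^2 + 9*r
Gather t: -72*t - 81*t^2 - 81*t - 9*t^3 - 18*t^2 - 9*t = -9*t^3 - 99*t^2 - 162*t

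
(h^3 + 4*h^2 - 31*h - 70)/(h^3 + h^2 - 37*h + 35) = (h + 2)/(h - 1)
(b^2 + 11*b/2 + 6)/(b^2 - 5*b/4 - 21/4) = 2*(2*b^2 + 11*b + 12)/(4*b^2 - 5*b - 21)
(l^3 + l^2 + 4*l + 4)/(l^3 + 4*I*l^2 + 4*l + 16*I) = (l + 1)/(l + 4*I)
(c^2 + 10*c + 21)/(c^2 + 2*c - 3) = (c + 7)/(c - 1)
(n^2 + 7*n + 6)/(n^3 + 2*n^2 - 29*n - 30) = 1/(n - 5)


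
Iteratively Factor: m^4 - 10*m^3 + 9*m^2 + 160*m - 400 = (m - 5)*(m^3 - 5*m^2 - 16*m + 80) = (m - 5)*(m - 4)*(m^2 - m - 20) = (m - 5)^2*(m - 4)*(m + 4)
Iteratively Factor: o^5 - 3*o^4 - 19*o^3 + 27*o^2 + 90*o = (o + 3)*(o^4 - 6*o^3 - o^2 + 30*o) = (o - 5)*(o + 3)*(o^3 - o^2 - 6*o) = (o - 5)*(o - 3)*(o + 3)*(o^2 + 2*o) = (o - 5)*(o - 3)*(o + 2)*(o + 3)*(o)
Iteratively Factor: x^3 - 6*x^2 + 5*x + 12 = (x + 1)*(x^2 - 7*x + 12) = (x - 3)*(x + 1)*(x - 4)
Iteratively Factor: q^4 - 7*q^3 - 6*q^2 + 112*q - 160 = (q - 4)*(q^3 - 3*q^2 - 18*q + 40) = (q - 5)*(q - 4)*(q^2 + 2*q - 8) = (q - 5)*(q - 4)*(q + 4)*(q - 2)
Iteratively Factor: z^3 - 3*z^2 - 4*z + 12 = (z + 2)*(z^2 - 5*z + 6) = (z - 2)*(z + 2)*(z - 3)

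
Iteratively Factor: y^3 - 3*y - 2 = (y - 2)*(y^2 + 2*y + 1) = (y - 2)*(y + 1)*(y + 1)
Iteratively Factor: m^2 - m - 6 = (m - 3)*(m + 2)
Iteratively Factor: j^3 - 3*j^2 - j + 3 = (j - 1)*(j^2 - 2*j - 3) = (j - 1)*(j + 1)*(j - 3)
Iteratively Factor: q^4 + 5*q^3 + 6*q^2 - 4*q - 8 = (q + 2)*(q^3 + 3*q^2 - 4) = (q - 1)*(q + 2)*(q^2 + 4*q + 4) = (q - 1)*(q + 2)^2*(q + 2)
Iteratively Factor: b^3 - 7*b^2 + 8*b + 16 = (b - 4)*(b^2 - 3*b - 4) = (b - 4)*(b + 1)*(b - 4)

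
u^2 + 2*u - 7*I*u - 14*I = (u + 2)*(u - 7*I)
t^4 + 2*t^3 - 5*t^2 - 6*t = t*(t - 2)*(t + 1)*(t + 3)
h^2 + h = h*(h + 1)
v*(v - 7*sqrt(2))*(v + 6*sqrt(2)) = v^3 - sqrt(2)*v^2 - 84*v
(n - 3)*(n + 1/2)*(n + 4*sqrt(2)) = n^3 - 5*n^2/2 + 4*sqrt(2)*n^2 - 10*sqrt(2)*n - 3*n/2 - 6*sqrt(2)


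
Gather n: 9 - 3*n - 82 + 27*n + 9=24*n - 64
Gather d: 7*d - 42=7*d - 42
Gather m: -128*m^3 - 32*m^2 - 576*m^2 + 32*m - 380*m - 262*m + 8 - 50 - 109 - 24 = -128*m^3 - 608*m^2 - 610*m - 175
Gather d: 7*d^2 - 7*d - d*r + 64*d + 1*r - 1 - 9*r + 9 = 7*d^2 + d*(57 - r) - 8*r + 8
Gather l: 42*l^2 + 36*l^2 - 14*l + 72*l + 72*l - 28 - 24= 78*l^2 + 130*l - 52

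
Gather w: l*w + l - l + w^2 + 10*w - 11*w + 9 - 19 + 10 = w^2 + w*(l - 1)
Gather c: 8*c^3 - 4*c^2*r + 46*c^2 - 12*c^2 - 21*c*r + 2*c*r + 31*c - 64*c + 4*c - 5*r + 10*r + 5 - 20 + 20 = 8*c^3 + c^2*(34 - 4*r) + c*(-19*r - 29) + 5*r + 5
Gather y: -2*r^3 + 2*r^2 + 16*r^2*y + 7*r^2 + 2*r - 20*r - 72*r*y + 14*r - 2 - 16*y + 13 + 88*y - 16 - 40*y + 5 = -2*r^3 + 9*r^2 - 4*r + y*(16*r^2 - 72*r + 32)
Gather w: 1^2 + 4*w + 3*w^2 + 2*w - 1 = 3*w^2 + 6*w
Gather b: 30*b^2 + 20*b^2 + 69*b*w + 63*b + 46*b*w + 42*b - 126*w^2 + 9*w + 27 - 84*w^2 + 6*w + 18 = 50*b^2 + b*(115*w + 105) - 210*w^2 + 15*w + 45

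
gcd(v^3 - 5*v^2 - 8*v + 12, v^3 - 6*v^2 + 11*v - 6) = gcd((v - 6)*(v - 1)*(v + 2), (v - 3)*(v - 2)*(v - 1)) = v - 1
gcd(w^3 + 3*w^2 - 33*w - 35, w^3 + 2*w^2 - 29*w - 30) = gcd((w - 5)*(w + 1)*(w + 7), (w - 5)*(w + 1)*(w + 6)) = w^2 - 4*w - 5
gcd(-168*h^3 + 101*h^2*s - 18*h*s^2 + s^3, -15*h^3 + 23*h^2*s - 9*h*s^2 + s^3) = -3*h + s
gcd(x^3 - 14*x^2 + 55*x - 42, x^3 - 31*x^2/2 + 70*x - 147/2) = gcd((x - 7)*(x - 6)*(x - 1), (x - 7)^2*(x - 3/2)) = x - 7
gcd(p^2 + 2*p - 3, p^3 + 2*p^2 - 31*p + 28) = p - 1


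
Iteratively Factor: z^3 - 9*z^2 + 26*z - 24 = (z - 2)*(z^2 - 7*z + 12) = (z - 4)*(z - 2)*(z - 3)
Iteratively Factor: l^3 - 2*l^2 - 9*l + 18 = (l - 2)*(l^2 - 9) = (l - 3)*(l - 2)*(l + 3)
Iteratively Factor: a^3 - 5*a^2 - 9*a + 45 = (a + 3)*(a^2 - 8*a + 15) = (a - 3)*(a + 3)*(a - 5)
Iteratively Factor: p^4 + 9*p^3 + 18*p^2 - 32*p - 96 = (p + 3)*(p^3 + 6*p^2 - 32) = (p + 3)*(p + 4)*(p^2 + 2*p - 8) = (p - 2)*(p + 3)*(p + 4)*(p + 4)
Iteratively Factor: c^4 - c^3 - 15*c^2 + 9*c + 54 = (c + 2)*(c^3 - 3*c^2 - 9*c + 27) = (c + 2)*(c + 3)*(c^2 - 6*c + 9) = (c - 3)*(c + 2)*(c + 3)*(c - 3)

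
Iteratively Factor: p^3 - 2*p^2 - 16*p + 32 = (p - 4)*(p^2 + 2*p - 8) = (p - 4)*(p + 4)*(p - 2)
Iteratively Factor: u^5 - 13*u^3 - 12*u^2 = (u + 3)*(u^4 - 3*u^3 - 4*u^2) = u*(u + 3)*(u^3 - 3*u^2 - 4*u) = u*(u - 4)*(u + 3)*(u^2 + u) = u*(u - 4)*(u + 1)*(u + 3)*(u)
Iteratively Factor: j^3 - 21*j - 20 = (j - 5)*(j^2 + 5*j + 4) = (j - 5)*(j + 1)*(j + 4)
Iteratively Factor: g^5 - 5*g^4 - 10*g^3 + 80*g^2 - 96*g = (g - 2)*(g^4 - 3*g^3 - 16*g^2 + 48*g) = g*(g - 2)*(g^3 - 3*g^2 - 16*g + 48) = g*(g - 4)*(g - 2)*(g^2 + g - 12) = g*(g - 4)*(g - 3)*(g - 2)*(g + 4)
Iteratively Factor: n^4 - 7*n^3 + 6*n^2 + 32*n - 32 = (n - 4)*(n^3 - 3*n^2 - 6*n + 8) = (n - 4)*(n + 2)*(n^2 - 5*n + 4) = (n - 4)*(n - 1)*(n + 2)*(n - 4)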